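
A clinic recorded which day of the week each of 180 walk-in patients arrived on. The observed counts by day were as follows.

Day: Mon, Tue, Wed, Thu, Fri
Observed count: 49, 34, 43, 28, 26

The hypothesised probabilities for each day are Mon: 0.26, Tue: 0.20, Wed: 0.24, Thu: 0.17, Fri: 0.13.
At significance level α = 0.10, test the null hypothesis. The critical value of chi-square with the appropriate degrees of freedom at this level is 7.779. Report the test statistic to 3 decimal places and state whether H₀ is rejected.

0.725; do not reject

Expected counts E_i = n·p_i: 180×0.26 = 46.8, 180×0.20 = 36, 180×0.24 = 43.2, 180×0.17 = 30.6, 180×0.13 = 23.4.
cat         O        E   (O−E)²/E
Mon        49     46.8     0.1034
Tue        34       36     0.1111
Wed        43     43.2     0.0009
Thu        28     30.6     0.2209
Fri        26     23.4     0.2889
Sum = 0.725
df = 4. Since 0.725 < 7.779, we do not reject H₀.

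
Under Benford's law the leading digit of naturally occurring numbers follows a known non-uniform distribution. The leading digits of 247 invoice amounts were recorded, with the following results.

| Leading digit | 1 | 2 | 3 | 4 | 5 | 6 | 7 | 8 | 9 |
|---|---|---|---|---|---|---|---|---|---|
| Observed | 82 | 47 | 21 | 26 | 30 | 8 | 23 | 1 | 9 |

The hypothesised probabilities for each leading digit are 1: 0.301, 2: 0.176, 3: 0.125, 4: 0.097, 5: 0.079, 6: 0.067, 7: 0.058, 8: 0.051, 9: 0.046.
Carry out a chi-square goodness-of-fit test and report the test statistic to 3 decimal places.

30.878

Expected counts E_i = n·p_i: 247×0.301 = 74.347, 247×0.176 = 43.472, 247×0.125 = 30.875, 247×0.097 = 23.959, 247×0.079 = 19.513, 247×0.067 = 16.549, 247×0.058 = 14.326, 247×0.051 = 12.597, 247×0.046 = 11.362.
χ² = (82−74.347)²/74.347 + (47−43.472)²/43.472 + (21−30.875)²/30.875 + (26−23.959)²/23.959 + (30−19.513)²/19.513 + (8−16.549)²/16.549 + (23−14.326)²/14.326 + (1−12.597)²/12.597 + (9−11.362)²/11.362
   = 0.7878 + 0.2863 + 3.1584 + 0.1739 + 5.6361 + 4.4163 + 5.2519 + 10.6764 + 0.4910
Sum = 30.878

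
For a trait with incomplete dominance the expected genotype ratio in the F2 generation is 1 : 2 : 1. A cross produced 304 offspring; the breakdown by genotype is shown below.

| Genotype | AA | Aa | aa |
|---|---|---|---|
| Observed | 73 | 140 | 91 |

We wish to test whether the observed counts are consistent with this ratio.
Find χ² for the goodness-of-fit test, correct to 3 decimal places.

Ratio total = 4. Expected counts: 304×1/4 = 76, 304×2/4 = 152, 304×1/4 = 76.
cat         O        E   (O−E)²/E
AA         73       76     0.1184
Aa        140      152     0.9474
aa         91       76     2.9605
Sum = 4.026

4.026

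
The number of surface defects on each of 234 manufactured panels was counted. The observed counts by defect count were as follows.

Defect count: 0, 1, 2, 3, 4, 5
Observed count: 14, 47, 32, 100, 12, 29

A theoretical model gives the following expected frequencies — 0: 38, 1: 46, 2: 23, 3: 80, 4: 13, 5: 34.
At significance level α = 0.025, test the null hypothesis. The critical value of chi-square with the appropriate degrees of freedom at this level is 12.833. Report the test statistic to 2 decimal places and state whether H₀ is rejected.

24.51; reject

cat         O        E   (O−E)²/E
0          14       38     15.158
1          47       46      0.022
2          32       23      3.522
3         100       80      5.000
4          12       13      0.077
5          29       34      0.735
Sum = 24.51
df = 5. Since 24.51 > 12.833, we reject H₀.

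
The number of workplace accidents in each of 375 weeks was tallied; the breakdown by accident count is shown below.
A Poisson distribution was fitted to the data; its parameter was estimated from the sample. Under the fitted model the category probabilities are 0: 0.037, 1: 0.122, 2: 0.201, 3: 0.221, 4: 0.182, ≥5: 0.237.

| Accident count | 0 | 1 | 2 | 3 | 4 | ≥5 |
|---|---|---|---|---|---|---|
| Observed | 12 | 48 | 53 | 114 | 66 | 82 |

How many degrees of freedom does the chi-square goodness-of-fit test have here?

4

There are k = 6 categories and 1 parameter estimated from the data, so df = 6 − 1 − 1 = 4.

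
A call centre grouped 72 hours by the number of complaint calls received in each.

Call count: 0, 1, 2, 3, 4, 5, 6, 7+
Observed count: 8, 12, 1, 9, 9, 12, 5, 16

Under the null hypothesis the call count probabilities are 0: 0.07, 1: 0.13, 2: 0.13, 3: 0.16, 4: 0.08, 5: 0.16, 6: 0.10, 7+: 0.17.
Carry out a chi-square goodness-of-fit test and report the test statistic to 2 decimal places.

14.17

Expected counts E_i = n·p_i: 72×0.07 = 5.04, 72×0.13 = 9.36, 72×0.13 = 9.36, 72×0.16 = 11.52, 72×0.08 = 5.76, 72×0.16 = 11.52, 72×0.10 = 7.2, 72×0.17 = 12.24.
0: (8 − 5.04)²/5.04 = 8.7616/5.04 = 1.738
1: (12 − 9.36)²/9.36 = 6.9696/9.36 = 0.745
2: (1 − 9.36)²/9.36 = 69.8896/9.36 = 7.467
3: (9 − 11.52)²/11.52 = 6.3504/11.52 = 0.551
4: (9 − 5.76)²/5.76 = 10.4976/5.76 = 1.823
5: (12 − 11.52)²/11.52 = 0.2304/11.52 = 0.020
6: (5 − 7.2)²/7.2 = 4.84/7.2 = 0.672
7+: (16 − 12.24)²/12.24 = 14.1376/12.24 = 1.155
Sum = 14.17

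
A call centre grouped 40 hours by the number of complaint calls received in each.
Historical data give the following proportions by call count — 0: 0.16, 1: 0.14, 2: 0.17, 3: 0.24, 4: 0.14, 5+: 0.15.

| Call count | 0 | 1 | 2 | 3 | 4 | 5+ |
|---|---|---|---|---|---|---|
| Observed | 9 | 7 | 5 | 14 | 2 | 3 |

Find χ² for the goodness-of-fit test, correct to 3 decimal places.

7.714

Expected counts E_i = n·p_i: 40×0.16 = 6.4, 40×0.14 = 5.6, 40×0.17 = 6.8, 40×0.24 = 9.6, 40×0.14 = 5.6, 40×0.15 = 6.
0: (9 − 6.4)²/6.4 = 6.76/6.4 = 1.0563
1: (7 − 5.6)²/5.6 = 1.96/5.6 = 0.3500
2: (5 − 6.8)²/6.8 = 3.24/6.8 = 0.4765
3: (14 − 9.6)²/9.6 = 19.36/9.6 = 2.0167
4: (2 − 5.6)²/5.6 = 12.96/5.6 = 2.3143
5+: (3 − 6)²/6 = 9/6 = 1.5000
Sum = 7.714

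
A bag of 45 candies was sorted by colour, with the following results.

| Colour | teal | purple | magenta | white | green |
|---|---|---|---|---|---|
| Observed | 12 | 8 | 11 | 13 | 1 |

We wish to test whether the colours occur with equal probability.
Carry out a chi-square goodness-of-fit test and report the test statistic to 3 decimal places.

10.444

Under H₀ each category has probability 1/5, so each expected count is 45/5 = 9.
cat          O        E   (O−E)²/E
teal        12        9     1.0000
purple       8        9     0.1111
magenta     11        9     0.4444
white       13        9     1.7778
green        1        9     7.1111
Sum = 10.444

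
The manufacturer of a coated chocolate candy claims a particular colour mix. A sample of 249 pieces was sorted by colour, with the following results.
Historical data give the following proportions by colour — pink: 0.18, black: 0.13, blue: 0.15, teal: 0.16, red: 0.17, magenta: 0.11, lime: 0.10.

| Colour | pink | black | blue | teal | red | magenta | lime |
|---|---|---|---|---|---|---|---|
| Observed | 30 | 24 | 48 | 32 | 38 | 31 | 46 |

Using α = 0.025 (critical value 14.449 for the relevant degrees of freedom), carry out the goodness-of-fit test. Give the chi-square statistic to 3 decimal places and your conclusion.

Expected counts E_i = n·p_i: 249×0.18 = 44.82, 249×0.13 = 32.37, 249×0.15 = 37.35, 249×0.16 = 39.84, 249×0.17 = 42.33, 249×0.11 = 27.39, 249×0.10 = 24.9.
χ² = (30−44.82)²/44.82 + (24−32.37)²/32.37 + (48−37.35)²/37.35 + (32−39.84)²/39.84 + (38−42.33)²/42.33 + (31−27.39)²/27.39 + (46−24.9)²/24.9
   = 4.9003 + 2.1643 + 3.0367 + 1.5428 + 0.4429 + 0.4758 + 17.8799
Sum = 30.443
df = 6. Since 30.443 > 14.449, we reject H₀.

30.443; reject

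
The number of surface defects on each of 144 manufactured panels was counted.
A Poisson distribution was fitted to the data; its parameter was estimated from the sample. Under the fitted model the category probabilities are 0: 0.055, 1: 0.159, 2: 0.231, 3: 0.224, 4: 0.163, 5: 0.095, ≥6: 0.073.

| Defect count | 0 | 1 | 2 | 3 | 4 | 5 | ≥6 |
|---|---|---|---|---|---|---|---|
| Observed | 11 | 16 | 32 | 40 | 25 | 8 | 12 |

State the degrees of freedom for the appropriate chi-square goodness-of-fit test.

There are k = 7 categories and 1 parameter estimated from the data, so df = 7 − 1 − 1 = 5.

5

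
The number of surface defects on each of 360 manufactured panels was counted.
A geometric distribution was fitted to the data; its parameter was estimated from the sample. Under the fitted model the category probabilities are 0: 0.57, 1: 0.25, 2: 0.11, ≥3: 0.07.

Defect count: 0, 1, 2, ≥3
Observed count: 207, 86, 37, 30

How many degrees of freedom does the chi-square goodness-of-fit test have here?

2

There are k = 4 categories and 1 parameter estimated from the data, so df = 4 − 1 − 1 = 2.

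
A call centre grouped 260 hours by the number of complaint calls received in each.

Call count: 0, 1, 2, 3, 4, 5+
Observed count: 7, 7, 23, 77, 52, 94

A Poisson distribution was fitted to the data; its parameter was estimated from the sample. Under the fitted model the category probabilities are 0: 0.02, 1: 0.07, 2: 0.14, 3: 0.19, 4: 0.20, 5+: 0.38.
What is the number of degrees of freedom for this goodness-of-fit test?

There are k = 6 categories and 1 parameter estimated from the data, so df = 6 − 1 − 1 = 4.

4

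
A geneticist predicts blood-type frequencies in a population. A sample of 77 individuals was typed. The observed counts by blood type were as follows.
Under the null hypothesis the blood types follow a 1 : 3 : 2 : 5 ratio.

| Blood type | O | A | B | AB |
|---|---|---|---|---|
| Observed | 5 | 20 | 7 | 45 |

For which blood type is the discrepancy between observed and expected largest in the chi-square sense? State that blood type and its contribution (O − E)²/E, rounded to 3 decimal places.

Ratio total = 11. Expected counts: 77×1/11 = 7, 77×3/11 = 21, 77×2/11 = 14, 77×5/11 = 35.
O: (5 − 7)²/7 = 4/7 = 0.5714
A: (20 − 21)²/21 = 1/21 = 0.0476
B: (7 − 14)²/14 = 49/14 = 3.5000
AB: (45 − 35)²/35 = 100/35 = 2.8571
The largest term is for B: 3.500.

B, 3.500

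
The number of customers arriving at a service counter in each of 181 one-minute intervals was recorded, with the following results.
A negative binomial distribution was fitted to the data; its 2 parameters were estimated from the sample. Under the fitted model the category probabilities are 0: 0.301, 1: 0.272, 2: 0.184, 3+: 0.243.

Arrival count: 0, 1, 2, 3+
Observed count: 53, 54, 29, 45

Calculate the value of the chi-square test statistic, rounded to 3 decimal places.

1.082

Expected counts E_i = n·p_i: 181×0.301 = 54.481, 181×0.272 = 49.232, 181×0.184 = 33.304, 181×0.243 = 43.983.
0: (53 − 54.481)²/54.481 = 2.193361/54.481 = 0.0403
1: (54 − 49.232)²/49.232 = 22.733824/49.232 = 0.4618
2: (29 − 33.304)²/33.304 = 18.524416/33.304 = 0.5562
3+: (45 − 43.983)²/43.983 = 1.034289/43.983 = 0.0235
Sum = 1.082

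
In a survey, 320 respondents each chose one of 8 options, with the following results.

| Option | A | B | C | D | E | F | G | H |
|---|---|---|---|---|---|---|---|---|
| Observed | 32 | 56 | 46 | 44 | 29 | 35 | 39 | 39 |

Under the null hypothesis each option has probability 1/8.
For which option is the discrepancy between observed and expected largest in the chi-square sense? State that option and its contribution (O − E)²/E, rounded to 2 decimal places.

B, 6.40

Expected count for each of the 8 categories: 320/8 = 40.
χ² = (32−40)²/40 + (56−40)²/40 + (46−40)²/40 + (44−40)²/40 + (29−40)²/40 + (35−40)²/40 + (39−40)²/40 + (39−40)²/40
   = 1.600 + 6.400 + 0.900 + 0.400 + 3.025 + 0.625 + 0.025 + 0.025
The largest term is for B: 6.40.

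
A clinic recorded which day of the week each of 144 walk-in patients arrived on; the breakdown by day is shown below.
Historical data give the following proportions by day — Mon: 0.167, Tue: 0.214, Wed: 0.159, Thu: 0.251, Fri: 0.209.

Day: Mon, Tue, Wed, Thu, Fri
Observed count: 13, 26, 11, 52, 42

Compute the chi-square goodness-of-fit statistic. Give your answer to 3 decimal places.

Expected counts E_i = n·p_i: 144×0.167 = 24.048, 144×0.214 = 30.816, 144×0.159 = 22.896, 144×0.251 = 36.144, 144×0.209 = 30.096.
χ² = (13−24.048)²/24.048 + (26−30.816)²/30.816 + (11−22.896)²/22.896 + (52−36.144)²/36.144 + (42−30.096)²/30.096
   = 5.0756 + 0.7527 + 6.1808 + 6.9559 + 4.7084
Sum = 23.673

23.673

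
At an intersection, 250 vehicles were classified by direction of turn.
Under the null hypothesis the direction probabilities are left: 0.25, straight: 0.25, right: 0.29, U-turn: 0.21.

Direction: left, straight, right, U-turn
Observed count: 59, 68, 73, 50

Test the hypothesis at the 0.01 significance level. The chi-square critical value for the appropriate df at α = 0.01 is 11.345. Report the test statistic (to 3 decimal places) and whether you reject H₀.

0.802; do not reject

Expected counts E_i = n·p_i: 250×0.25 = 62.5, 250×0.25 = 62.5, 250×0.29 = 72.5, 250×0.21 = 52.5.
left: (59 − 62.5)²/62.5 = 12.25/62.5 = 0.1960
straight: (68 − 62.5)²/62.5 = 30.25/62.5 = 0.4840
right: (73 − 72.5)²/72.5 = 0.25/72.5 = 0.0034
U-turn: (50 − 52.5)²/52.5 = 6.25/52.5 = 0.1190
Sum = 0.802
df = 3. Since 0.802 < 11.345, we do not reject H₀.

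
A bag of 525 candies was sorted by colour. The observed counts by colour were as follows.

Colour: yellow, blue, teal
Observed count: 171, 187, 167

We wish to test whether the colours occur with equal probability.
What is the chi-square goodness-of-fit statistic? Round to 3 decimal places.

Under H₀ each category has probability 1/3, so each expected count is 525/3 = 175.
cat         O        E   (O−E)²/E
yellow    171      175     0.0914
blue      187      175     0.8229
teal      167      175     0.3657
Sum = 1.280

1.280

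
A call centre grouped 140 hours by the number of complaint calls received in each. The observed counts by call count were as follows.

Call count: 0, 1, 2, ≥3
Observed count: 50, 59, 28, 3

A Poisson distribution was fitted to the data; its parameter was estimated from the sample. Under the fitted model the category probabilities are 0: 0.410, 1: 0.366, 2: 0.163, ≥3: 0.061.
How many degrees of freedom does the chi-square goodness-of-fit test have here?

2

There are k = 4 categories and 1 parameter estimated from the data, so df = 4 − 1 − 1 = 2.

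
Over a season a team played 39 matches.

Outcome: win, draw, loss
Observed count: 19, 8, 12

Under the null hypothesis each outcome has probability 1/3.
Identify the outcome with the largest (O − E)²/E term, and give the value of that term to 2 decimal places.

win, 2.77

Under H₀ each category has probability 1/3, so each expected count is 39/3 = 13.
χ² = (19−13)²/13 + (8−13)²/13 + (12−13)²/13
   = 2.769 + 1.923 + 0.077
The largest term is for win: 2.77.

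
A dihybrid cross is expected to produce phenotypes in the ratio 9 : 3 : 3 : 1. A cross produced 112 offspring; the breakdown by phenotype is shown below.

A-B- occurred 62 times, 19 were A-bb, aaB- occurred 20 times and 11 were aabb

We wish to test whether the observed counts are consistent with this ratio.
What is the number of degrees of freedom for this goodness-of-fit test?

3

There are k = 4 categories and no parameters were estimated from the data, so df = 4 − 1 = 3.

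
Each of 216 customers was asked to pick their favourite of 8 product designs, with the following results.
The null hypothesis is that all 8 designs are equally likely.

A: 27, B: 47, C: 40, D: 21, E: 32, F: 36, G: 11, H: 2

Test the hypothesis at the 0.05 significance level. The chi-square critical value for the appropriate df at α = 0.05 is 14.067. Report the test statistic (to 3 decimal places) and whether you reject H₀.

58.963; reject

Under H₀ each category has probability 1/8, so each expected count is 216/8 = 27.
A: (27 − 27)²/27 = 0/27 = 0.0000
B: (47 − 27)²/27 = 400/27 = 14.8148
C: (40 − 27)²/27 = 169/27 = 6.2593
D: (21 − 27)²/27 = 36/27 = 1.3333
E: (32 − 27)²/27 = 25/27 = 0.9259
F: (36 − 27)²/27 = 81/27 = 3.0000
G: (11 − 27)²/27 = 256/27 = 9.4815
H: (2 − 27)²/27 = 625/27 = 23.1481
Sum = 58.963
df = 7. Since 58.963 > 14.067, we reject H₀.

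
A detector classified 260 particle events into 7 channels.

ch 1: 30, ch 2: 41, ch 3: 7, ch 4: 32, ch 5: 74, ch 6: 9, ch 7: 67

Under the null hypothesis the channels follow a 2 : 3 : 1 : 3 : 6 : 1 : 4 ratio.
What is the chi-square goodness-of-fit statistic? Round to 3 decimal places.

10.506

Ratio total = 20. Expected counts: 260×2/20 = 26, 260×3/20 = 39, 260×1/20 = 13, 260×3/20 = 39, 260×6/20 = 78, 260×1/20 = 13, 260×4/20 = 52.
cat         O        E   (O−E)²/E
ch 1       30       26     0.6154
ch 2       41       39     0.1026
ch 3        7       13     2.7692
ch 4       32       39     1.2564
ch 5       74       78     0.2051
ch 6        9       13     1.2308
ch 7       67       52     4.3269
Sum = 10.506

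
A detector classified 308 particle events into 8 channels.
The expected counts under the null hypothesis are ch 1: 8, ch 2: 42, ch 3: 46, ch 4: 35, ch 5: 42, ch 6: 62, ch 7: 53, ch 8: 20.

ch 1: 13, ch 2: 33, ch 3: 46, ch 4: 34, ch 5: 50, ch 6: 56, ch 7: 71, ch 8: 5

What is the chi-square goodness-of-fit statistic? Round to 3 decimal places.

cat         O        E   (O−E)²/E
ch 1       13        8     3.1250
ch 2       33       42     1.9286
ch 3       46       46     0.0000
ch 4       34       35     0.0286
ch 5       50       42     1.5238
ch 6       56       62     0.5806
ch 7       71       53     6.1132
ch 8        5       20    11.2500
Sum = 24.550

24.550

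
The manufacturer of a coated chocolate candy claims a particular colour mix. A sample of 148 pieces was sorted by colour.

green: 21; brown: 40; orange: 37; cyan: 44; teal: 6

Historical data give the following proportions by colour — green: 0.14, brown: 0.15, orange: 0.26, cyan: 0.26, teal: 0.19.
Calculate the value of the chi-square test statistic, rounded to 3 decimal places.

32.525

Expected counts E_i = n·p_i: 148×0.14 = 20.72, 148×0.15 = 22.2, 148×0.26 = 38.48, 148×0.26 = 38.48, 148×0.19 = 28.12.
cat         O        E   (O−E)²/E
green      21    20.72     0.0038
brown      40     22.2    14.2721
orange     37    38.48     0.0569
cyan       44    38.48     0.7919
teal        6    28.12    17.4002
Sum = 32.525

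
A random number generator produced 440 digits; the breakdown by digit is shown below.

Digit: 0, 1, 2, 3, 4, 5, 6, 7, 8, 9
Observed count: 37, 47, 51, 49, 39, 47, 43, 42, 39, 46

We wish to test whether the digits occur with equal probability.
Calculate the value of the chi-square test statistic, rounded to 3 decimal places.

4.545

Under H₀ each category has probability 1/10, so each expected count is 440/10 = 44.
χ² = (37−44)²/44 + (47−44)²/44 + (51−44)²/44 + (49−44)²/44 + (39−44)²/44 + (47−44)²/44 + (43−44)²/44 + (42−44)²/44 + (39−44)²/44 + (46−44)²/44
   = 1.1136 + 0.2045 + 1.1136 + 0.5682 + 0.5682 + 0.2045 + 0.0227 + 0.0909 + 0.5682 + 0.0909
Sum = 4.545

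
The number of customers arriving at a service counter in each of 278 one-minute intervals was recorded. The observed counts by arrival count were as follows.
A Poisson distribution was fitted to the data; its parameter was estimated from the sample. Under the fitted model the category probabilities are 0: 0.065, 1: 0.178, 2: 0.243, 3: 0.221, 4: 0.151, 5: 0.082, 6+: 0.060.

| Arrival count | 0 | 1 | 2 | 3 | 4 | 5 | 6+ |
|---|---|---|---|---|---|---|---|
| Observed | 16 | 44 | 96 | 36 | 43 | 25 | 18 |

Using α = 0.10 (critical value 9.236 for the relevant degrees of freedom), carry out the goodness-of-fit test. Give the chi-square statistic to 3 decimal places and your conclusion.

Expected counts E_i = n·p_i: 278×0.065 = 18.07, 278×0.178 = 49.484, 278×0.243 = 67.554, 278×0.221 = 61.438, 278×0.151 = 41.978, 278×0.082 = 22.796, 278×0.060 = 16.68.
cat         O        E   (O−E)²/E
0          16    18.07     0.2371
1          44   49.484     0.6078
2          96   67.554    11.9782
3          36   61.438    10.5324
4          43   41.978     0.0249
5          25   22.796     0.2131
6+         18    16.68     0.1045
Sum = 23.698
df = 5. Since 23.698 > 9.236, we reject H₀.

23.698; reject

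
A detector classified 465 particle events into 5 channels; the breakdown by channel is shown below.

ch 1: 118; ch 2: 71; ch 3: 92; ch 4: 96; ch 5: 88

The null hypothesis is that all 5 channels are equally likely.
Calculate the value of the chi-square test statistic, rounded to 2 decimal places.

12.30

Expected count for each of the 5 categories: 465/5 = 93.
cat         O        E   (O−E)²/E
ch 1      118       93      6.720
ch 2       71       93      5.204
ch 3       92       93      0.011
ch 4       96       93      0.097
ch 5       88       93      0.269
Sum = 12.30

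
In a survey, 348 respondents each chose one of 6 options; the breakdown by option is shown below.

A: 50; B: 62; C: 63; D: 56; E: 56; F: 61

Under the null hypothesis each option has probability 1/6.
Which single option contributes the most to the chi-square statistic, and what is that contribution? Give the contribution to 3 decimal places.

Expected count for each of the 6 categories: 348/6 = 58.
cat         O        E   (O−E)²/E
A          50       58     1.1034
B          62       58     0.2759
C          63       58     0.4310
D          56       58     0.0690
E          56       58     0.0690
F          61       58     0.1552
The largest term is for A: 1.103.

A, 1.103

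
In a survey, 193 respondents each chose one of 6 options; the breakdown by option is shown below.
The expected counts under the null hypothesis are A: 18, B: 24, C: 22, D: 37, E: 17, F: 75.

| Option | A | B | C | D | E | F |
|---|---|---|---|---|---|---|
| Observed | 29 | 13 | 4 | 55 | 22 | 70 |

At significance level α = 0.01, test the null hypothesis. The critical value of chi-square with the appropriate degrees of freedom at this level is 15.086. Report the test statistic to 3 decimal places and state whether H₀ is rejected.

37.052; reject

χ² = (29−18)²/18 + (13−24)²/24 + (4−22)²/22 + (55−37)²/37 + (22−17)²/17 + (70−75)²/75
   = 6.7222 + 5.0417 + 14.7273 + 8.7568 + 1.4706 + 0.3333
Sum = 37.052
df = 5. Since 37.052 > 15.086, we reject H₀.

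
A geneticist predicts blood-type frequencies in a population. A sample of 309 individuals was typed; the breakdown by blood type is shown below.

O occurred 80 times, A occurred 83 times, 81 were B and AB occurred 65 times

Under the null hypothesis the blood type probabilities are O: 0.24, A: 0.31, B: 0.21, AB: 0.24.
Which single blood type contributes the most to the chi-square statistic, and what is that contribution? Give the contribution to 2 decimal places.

B, 4.00

Expected counts E_i = n·p_i: 309×0.24 = 74.16, 309×0.31 = 95.79, 309×0.21 = 64.89, 309×0.24 = 74.16.
O: (80 − 74.16)²/74.16 = 34.1056/74.16 = 0.460
A: (83 − 95.79)²/95.79 = 163.5841/95.79 = 1.708
B: (81 − 64.89)²/64.89 = 259.5321/64.89 = 4.000
AB: (65 − 74.16)²/74.16 = 83.9056/74.16 = 1.131
The largest term is for B: 4.00.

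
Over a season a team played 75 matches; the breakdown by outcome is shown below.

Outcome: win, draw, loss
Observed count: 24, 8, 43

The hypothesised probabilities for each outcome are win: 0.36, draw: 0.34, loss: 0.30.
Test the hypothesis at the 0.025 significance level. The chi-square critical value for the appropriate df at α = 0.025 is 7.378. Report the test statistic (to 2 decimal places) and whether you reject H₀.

Expected counts E_i = n·p_i: 75×0.36 = 27, 75×0.34 = 25.5, 75×0.30 = 22.5.
cat         O        E   (O−E)²/E
win        24       27      0.333
draw        8     25.5     12.010
loss       43     22.5     18.678
Sum = 31.02
df = 2. Since 31.02 > 7.378, we reject H₀.

31.02; reject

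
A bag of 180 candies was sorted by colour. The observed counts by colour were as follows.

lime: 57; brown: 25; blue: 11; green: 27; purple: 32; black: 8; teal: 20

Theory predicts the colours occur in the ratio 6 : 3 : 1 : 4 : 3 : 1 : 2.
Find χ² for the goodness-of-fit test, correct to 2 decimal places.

4.27

Ratio total = 20. Expected counts: 180×6/20 = 54, 180×3/20 = 27, 180×1/20 = 9, 180×4/20 = 36, 180×3/20 = 27, 180×1/20 = 9, 180×2/20 = 18.
cat         O        E   (O−E)²/E
lime       57       54      0.167
brown      25       27      0.148
blue       11        9      0.444
green      27       36      2.250
purple     32       27      0.926
black       8        9      0.111
teal       20       18      0.222
Sum = 4.27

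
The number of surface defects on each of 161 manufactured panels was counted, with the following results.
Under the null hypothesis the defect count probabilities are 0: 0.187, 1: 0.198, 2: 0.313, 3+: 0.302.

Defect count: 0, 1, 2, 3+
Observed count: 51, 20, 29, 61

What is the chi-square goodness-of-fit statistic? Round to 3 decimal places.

31.158

Expected counts E_i = n·p_i: 161×0.187 = 30.107, 161×0.198 = 31.878, 161×0.313 = 50.393, 161×0.302 = 48.622.
χ² = (51−30.107)²/30.107 + (20−31.878)²/31.878 + (29−50.393)²/50.393 + (61−48.622)²/48.622
   = 14.4989 + 4.4258 + 9.0818 + 3.1511
Sum = 31.158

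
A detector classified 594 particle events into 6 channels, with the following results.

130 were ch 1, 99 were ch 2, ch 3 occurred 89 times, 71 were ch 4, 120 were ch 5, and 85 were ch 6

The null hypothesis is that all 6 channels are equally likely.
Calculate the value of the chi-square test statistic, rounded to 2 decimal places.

Expected count for each of the 6 categories: 594/6 = 99.
cat         O        E   (O−E)²/E
ch 1      130       99      9.707
ch 2       99       99      0.000
ch 3       89       99      1.010
ch 4       71       99      7.919
ch 5      120       99      4.455
ch 6       85       99      1.980
Sum = 25.07

25.07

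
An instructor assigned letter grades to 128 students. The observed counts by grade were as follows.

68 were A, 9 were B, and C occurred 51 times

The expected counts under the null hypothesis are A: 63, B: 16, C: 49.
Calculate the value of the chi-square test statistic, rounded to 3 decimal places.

3.541

χ² = (68−63)²/63 + (9−16)²/16 + (51−49)²/49
   = 0.3968 + 3.0625 + 0.0816
Sum = 3.541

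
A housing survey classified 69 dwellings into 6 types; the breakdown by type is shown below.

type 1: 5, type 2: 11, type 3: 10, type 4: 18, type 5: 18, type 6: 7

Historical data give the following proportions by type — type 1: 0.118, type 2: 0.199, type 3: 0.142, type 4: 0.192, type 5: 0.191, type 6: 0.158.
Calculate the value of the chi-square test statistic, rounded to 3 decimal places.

Expected counts E_i = n·p_i: 69×0.118 = 8.142, 69×0.199 = 13.731, 69×0.142 = 9.798, 69×0.192 = 13.248, 69×0.191 = 13.179, 69×0.158 = 10.902.
type 1: (5 − 8.142)²/8.142 = 9.872164/8.142 = 1.2125
type 2: (11 − 13.731)²/13.731 = 7.458361/13.731 = 0.5432
type 3: (10 − 9.798)²/9.798 = 0.040804/9.798 = 0.0042
type 4: (18 − 13.248)²/13.248 = 22.581504/13.248 = 1.7045
type 5: (18 − 13.179)²/13.179 = 23.242041/13.179 = 1.7636
type 6: (7 − 10.902)²/10.902 = 15.225604/10.902 = 1.3966
Sum = 6.625

6.625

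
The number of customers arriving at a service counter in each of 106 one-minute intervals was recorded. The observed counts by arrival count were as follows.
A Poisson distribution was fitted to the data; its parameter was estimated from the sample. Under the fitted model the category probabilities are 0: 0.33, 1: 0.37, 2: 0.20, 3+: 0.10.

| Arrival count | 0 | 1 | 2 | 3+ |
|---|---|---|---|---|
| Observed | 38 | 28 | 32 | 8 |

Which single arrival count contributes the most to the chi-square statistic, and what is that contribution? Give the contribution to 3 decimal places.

2, 5.502

Expected counts E_i = n·p_i: 106×0.33 = 34.98, 106×0.37 = 39.22, 106×0.20 = 21.2, 106×0.10 = 10.6.
cat         O        E   (O−E)²/E
0          38    34.98     0.2607
1          28    39.22     3.2098
2          32     21.2     5.5019
3+          8     10.6     0.6377
The largest term is for 2: 5.502.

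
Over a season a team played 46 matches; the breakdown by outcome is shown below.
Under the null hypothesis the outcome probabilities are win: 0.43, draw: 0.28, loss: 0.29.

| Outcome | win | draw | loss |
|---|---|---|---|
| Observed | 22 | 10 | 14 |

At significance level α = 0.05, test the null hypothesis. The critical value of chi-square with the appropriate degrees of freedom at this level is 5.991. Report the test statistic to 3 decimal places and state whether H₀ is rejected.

Expected counts E_i = n·p_i: 46×0.43 = 19.78, 46×0.28 = 12.88, 46×0.29 = 13.34.
χ² = (22−19.78)²/19.78 + (10−12.88)²/12.88 + (14−13.34)²/13.34
   = 0.2492 + 0.6440 + 0.0327
Sum = 0.926
df = 2. Since 0.926 < 5.991, we do not reject H₀.

0.926; do not reject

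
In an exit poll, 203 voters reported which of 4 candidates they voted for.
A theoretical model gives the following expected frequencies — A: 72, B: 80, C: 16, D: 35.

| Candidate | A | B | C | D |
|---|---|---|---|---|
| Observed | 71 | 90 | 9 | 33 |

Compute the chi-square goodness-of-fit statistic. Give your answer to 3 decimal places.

A: (71 − 72)²/72 = 1/72 = 0.0139
B: (90 − 80)²/80 = 100/80 = 1.2500
C: (9 − 16)²/16 = 49/16 = 3.0625
D: (33 − 35)²/35 = 4/35 = 0.1143
Sum = 4.441

4.441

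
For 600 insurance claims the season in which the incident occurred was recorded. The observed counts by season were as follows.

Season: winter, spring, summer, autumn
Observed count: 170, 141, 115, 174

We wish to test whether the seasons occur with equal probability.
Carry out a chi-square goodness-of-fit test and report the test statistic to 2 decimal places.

15.21

Expected count for each of the 4 categories: 600/4 = 150.
winter: (170 − 150)²/150 = 400/150 = 2.667
spring: (141 − 150)²/150 = 81/150 = 0.540
summer: (115 − 150)²/150 = 1225/150 = 8.167
autumn: (174 − 150)²/150 = 576/150 = 3.840
Sum = 15.21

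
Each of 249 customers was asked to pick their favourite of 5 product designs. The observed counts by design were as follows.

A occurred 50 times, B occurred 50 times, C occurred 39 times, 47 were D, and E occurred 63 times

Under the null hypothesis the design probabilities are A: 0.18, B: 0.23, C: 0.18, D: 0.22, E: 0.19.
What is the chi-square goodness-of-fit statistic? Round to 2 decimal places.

8.59

Expected counts E_i = n·p_i: 249×0.18 = 44.82, 249×0.23 = 57.27, 249×0.18 = 44.82, 249×0.22 = 54.78, 249×0.19 = 47.31.
A: (50 − 44.82)²/44.82 = 26.8324/44.82 = 0.599
B: (50 − 57.27)²/57.27 = 52.8529/57.27 = 0.923
C: (39 − 44.82)²/44.82 = 33.8724/44.82 = 0.756
D: (47 − 54.78)²/54.78 = 60.5284/54.78 = 1.105
E: (63 − 47.31)²/47.31 = 246.1761/47.31 = 5.203
Sum = 8.59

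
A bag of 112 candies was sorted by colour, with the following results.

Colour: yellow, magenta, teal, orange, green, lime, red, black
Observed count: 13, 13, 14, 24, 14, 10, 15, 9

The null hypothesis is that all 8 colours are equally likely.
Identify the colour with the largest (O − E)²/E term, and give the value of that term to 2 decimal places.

Under H₀ each category has probability 1/8, so each expected count is 112/8 = 14.
yellow: (13 − 14)²/14 = 1/14 = 0.071
magenta: (13 − 14)²/14 = 1/14 = 0.071
teal: (14 − 14)²/14 = 0/14 = 0.000
orange: (24 − 14)²/14 = 100/14 = 7.143
green: (14 − 14)²/14 = 0/14 = 0.000
lime: (10 − 14)²/14 = 16/14 = 1.143
red: (15 − 14)²/14 = 1/14 = 0.071
black: (9 − 14)²/14 = 25/14 = 1.786
The largest term is for orange: 7.14.

orange, 7.14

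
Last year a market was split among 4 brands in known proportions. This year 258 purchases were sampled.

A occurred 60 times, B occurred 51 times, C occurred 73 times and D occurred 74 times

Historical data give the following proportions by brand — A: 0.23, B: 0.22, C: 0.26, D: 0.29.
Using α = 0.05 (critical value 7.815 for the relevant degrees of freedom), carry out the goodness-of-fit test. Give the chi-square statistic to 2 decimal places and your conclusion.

Expected counts E_i = n·p_i: 258×0.23 = 59.34, 258×0.22 = 56.76, 258×0.26 = 67.08, 258×0.29 = 74.82.
χ² = (60−59.34)²/59.34 + (51−56.76)²/56.76 + (73−67.08)²/67.08 + (74−74.82)²/74.82
   = 0.007 + 0.585 + 0.522 + 0.009
Sum = 1.12
df = 3. Since 1.12 < 7.815, we do not reject H₀.

1.12; do not reject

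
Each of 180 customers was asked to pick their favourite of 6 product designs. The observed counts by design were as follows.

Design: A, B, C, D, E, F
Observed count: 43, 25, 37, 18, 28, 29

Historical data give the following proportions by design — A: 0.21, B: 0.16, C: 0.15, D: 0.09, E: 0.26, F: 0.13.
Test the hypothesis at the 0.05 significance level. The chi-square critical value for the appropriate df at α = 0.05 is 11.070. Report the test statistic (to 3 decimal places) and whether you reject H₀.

14.013; reject

Expected counts E_i = n·p_i: 180×0.21 = 37.8, 180×0.16 = 28.8, 180×0.15 = 27, 180×0.09 = 16.2, 180×0.26 = 46.8, 180×0.13 = 23.4.
χ² = (43−37.8)²/37.8 + (25−28.8)²/28.8 + (37−27)²/27 + (18−16.2)²/16.2 + (28−46.8)²/46.8 + (29−23.4)²/23.4
   = 0.7153 + 0.5014 + 3.7037 + 0.2000 + 7.5521 + 1.3402
Sum = 14.013
df = 5. Since 14.013 > 11.070, we reject H₀.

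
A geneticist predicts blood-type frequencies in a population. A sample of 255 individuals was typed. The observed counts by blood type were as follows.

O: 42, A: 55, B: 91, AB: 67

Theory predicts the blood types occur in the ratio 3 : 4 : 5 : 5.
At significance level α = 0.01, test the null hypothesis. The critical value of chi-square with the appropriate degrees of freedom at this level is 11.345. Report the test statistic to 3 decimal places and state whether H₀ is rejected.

4.883; do not reject

Ratio total = 17. Expected counts: 255×3/17 = 45, 255×4/17 = 60, 255×5/17 = 75, 255×5/17 = 75.
O: (42 − 45)²/45 = 9/45 = 0.2000
A: (55 − 60)²/60 = 25/60 = 0.4167
B: (91 − 75)²/75 = 256/75 = 3.4133
AB: (67 − 75)²/75 = 64/75 = 0.8533
Sum = 4.883
df = 3. Since 4.883 < 11.345, we do not reject H₀.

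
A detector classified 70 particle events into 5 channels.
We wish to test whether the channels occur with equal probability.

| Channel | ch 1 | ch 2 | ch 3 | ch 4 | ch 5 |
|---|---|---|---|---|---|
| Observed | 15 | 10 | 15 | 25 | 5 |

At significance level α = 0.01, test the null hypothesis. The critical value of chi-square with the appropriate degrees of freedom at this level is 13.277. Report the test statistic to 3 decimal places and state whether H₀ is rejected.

Under H₀ each category has probability 1/5, so each expected count is 70/5 = 14.
cat         O        E   (O−E)²/E
ch 1       15       14     0.0714
ch 2       10       14     1.1429
ch 3       15       14     0.0714
ch 4       25       14     8.6429
ch 5        5       14     5.7857
Sum = 15.714
df = 4. Since 15.714 > 13.277, we reject H₀.

15.714; reject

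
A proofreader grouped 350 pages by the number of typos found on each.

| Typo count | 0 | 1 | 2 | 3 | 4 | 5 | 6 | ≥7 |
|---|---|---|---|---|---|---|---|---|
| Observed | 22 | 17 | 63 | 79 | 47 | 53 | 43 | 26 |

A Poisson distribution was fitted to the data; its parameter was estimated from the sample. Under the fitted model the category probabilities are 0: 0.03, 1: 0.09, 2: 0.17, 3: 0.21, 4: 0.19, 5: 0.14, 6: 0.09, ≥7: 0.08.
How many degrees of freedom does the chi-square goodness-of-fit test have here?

6

There are k = 8 categories and 1 parameter estimated from the data, so df = 8 − 1 − 1 = 6.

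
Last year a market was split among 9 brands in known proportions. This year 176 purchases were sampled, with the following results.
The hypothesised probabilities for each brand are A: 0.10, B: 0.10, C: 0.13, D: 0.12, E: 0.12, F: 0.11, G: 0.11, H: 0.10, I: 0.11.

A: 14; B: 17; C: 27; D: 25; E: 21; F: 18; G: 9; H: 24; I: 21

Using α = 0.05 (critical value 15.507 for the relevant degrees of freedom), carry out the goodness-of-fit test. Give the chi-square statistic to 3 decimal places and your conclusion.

10.318; do not reject

Expected counts E_i = n·p_i: 176×0.10 = 17.6, 176×0.10 = 17.6, 176×0.13 = 22.88, 176×0.12 = 21.12, 176×0.12 = 21.12, 176×0.11 = 19.36, 176×0.11 = 19.36, 176×0.10 = 17.6, 176×0.11 = 19.36.
A: (14 − 17.6)²/17.6 = 12.96/17.6 = 0.7364
B: (17 − 17.6)²/17.6 = 0.36/17.6 = 0.0205
C: (27 − 22.88)²/22.88 = 16.9744/22.88 = 0.7419
D: (25 − 21.12)²/21.12 = 15.0544/21.12 = 0.7128
E: (21 − 21.12)²/21.12 = 0.0144/21.12 = 0.0007
F: (18 − 19.36)²/19.36 = 1.8496/19.36 = 0.0955
G: (9 − 19.36)²/19.36 = 107.3296/19.36 = 5.5439
H: (24 − 17.6)²/17.6 = 40.96/17.6 = 2.3273
I: (21 − 19.36)²/19.36 = 2.6896/19.36 = 0.1389
Sum = 10.318
df = 8. Since 10.318 < 15.507, we do not reject H₀.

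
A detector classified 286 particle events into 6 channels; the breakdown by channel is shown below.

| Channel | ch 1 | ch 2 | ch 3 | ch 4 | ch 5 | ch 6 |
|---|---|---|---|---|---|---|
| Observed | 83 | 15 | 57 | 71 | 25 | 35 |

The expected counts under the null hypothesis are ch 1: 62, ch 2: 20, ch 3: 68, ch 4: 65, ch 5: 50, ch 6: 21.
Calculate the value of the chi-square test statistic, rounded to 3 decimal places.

cat         O        E   (O−E)²/E
ch 1       83       62     7.1129
ch 2       15       20     1.2500
ch 3       57       68     1.7794
ch 4       71       65     0.5538
ch 5       25       50    12.5000
ch 6       35       21     9.3333
Sum = 32.529

32.529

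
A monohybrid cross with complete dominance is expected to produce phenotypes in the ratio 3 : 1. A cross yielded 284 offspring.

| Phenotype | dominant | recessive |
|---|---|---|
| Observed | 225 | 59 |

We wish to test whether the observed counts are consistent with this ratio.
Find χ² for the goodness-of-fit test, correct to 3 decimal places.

Ratio total = 4. Expected counts: 284×3/4 = 213, 284×1/4 = 71.
χ² = (225−213)²/213 + (59−71)²/71
   = 0.6761 + 2.0282
Sum = 2.704

2.704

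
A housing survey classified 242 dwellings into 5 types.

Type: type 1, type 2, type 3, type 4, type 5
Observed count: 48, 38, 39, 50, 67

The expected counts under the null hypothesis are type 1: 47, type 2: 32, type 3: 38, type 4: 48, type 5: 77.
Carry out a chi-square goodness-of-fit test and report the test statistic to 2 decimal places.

2.55

cat         O        E   (O−E)²/E
type 1     48       47      0.021
type 2     38       32      1.125
type 3     39       38      0.026
type 4     50       48      0.083
type 5     67       77      1.299
Sum = 2.55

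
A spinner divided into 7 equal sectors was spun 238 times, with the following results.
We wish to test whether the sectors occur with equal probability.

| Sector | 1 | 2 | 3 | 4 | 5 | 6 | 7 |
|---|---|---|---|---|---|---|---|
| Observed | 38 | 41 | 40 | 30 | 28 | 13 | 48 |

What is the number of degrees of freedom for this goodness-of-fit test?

There are k = 7 categories and no parameters were estimated from the data, so df = 7 − 1 = 6.

6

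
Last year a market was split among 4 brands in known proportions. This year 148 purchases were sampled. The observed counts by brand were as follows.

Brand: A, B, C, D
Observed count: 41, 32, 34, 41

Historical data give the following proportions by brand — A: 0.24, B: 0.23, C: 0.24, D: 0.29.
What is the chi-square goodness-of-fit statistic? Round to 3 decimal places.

1.119

Expected counts E_i = n·p_i: 148×0.24 = 35.52, 148×0.23 = 34.04, 148×0.24 = 35.52, 148×0.29 = 42.92.
cat         O        E   (O−E)²/E
A          41    35.52     0.8455
B          32    34.04     0.1223
C          34    35.52     0.0650
D          41    42.92     0.0859
Sum = 1.119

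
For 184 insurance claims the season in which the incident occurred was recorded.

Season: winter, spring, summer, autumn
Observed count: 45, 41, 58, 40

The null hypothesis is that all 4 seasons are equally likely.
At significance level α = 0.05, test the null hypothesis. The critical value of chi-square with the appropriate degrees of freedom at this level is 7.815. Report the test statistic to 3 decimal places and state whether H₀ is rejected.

4.478; do not reject

Expected count for each of the 4 categories: 184/4 = 46.
χ² = (45−46)²/46 + (41−46)²/46 + (58−46)²/46 + (40−46)²/46
   = 0.0217 + 0.5435 + 3.1304 + 0.7826
Sum = 4.478
df = 3. Since 4.478 < 7.815, we do not reject H₀.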